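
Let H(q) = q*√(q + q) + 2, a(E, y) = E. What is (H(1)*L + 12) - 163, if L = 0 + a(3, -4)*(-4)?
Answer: -175 - 12*√2 ≈ -191.97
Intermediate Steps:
H(q) = 2 + √2*q^(3/2) (H(q) = q*√(2*q) + 2 = q*(√2*√q) + 2 = √2*q^(3/2) + 2 = 2 + √2*q^(3/2))
L = -12 (L = 0 + 3*(-4) = 0 - 12 = -12)
(H(1)*L + 12) - 163 = ((2 + √2*1^(3/2))*(-12) + 12) - 163 = ((2 + √2*1)*(-12) + 12) - 163 = ((2 + √2)*(-12) + 12) - 163 = ((-24 - 12*√2) + 12) - 163 = (-12 - 12*√2) - 163 = -175 - 12*√2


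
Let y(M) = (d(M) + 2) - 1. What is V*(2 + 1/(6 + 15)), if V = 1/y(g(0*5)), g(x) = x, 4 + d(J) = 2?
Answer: -43/21 ≈ -2.0476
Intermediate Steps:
d(J) = -2 (d(J) = -4 + 2 = -2)
y(M) = -1 (y(M) = (-2 + 2) - 1 = 0 - 1 = -1)
V = -1 (V = 1/(-1) = -1)
V*(2 + 1/(6 + 15)) = -(2 + 1/(6 + 15)) = -(2 + 1/21) = -1*43/21 = -43/21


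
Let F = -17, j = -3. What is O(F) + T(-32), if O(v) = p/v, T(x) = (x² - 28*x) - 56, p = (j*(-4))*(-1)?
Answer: 31700/17 ≈ 1864.7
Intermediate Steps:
p = -12 (p = -3*(-4)*(-1) = 12*(-1) = -12)
T(x) = -56 + x² - 28*x
O(v) = -12/v
O(F) + T(-32) = -12/(-17) + (-56 + (-32)² - 28*(-32)) = -12*(-1/17) + (-56 + 1024 + 896) = 12/17 + 1864 = 31700/17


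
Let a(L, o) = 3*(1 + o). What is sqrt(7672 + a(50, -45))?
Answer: 2*sqrt(1885) ≈ 86.833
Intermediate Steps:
a(L, o) = 3 + 3*o
sqrt(7672 + a(50, -45)) = sqrt(7672 + (3 + 3*(-45))) = sqrt(7672 + (3 - 135)) = sqrt(7672 - 132) = sqrt(7540) = 2*sqrt(1885)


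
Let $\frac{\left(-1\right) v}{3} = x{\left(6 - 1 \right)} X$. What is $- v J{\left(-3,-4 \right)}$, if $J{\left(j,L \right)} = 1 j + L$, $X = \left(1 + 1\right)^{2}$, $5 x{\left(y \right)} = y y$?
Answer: $-420$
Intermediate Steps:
$x{\left(y \right)} = \frac{y^{2}}{5}$ ($x{\left(y \right)} = \frac{y y}{5} = \frac{y^{2}}{5}$)
$X = 4$ ($X = 2^{2} = 4$)
$v = -60$ ($v = - 3 \frac{\left(6 - 1\right)^{2}}{5} \cdot 4 = - 3 \frac{5^{2}}{5} \cdot 4 = - 3 \cdot \frac{1}{5} \cdot 25 \cdot 4 = - 3 \cdot 5 \cdot 4 = \left(-3\right) 20 = -60$)
$J{\left(j,L \right)} = L + j$ ($J{\left(j,L \right)} = j + L = L + j$)
$- v J{\left(-3,-4 \right)} = \left(-1\right) \left(-60\right) \left(-4 - 3\right) = 60 \left(-7\right) = -420$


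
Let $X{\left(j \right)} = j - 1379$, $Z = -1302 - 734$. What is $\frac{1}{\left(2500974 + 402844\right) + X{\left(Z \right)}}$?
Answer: $\frac{1}{2900403} \approx 3.4478 \cdot 10^{-7}$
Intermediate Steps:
$Z = -2036$
$X{\left(j \right)} = -1379 + j$ ($X{\left(j \right)} = j - 1379 = -1379 + j$)
$\frac{1}{\left(2500974 + 402844\right) + X{\left(Z \right)}} = \frac{1}{\left(2500974 + 402844\right) - 3415} = \frac{1}{2903818 - 3415} = \frac{1}{2900403}$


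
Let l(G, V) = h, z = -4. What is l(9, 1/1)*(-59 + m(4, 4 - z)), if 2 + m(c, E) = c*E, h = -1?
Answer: 29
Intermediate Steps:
m(c, E) = -2 + E*c (m(c, E) = -2 + c*E = -2 + E*c)
l(G, V) = -1
l(9, 1/1)*(-59 + m(4, 4 - z)) = -(-59 + (-2 + (4 - 1*(-4))*4)) = -(-59 + (-2 + (4 + 4)*4)) = -(-59 + (-2 + 8*4)) = -(-59 + (-2 + 32)) = -(-59 + 30) = -1*(-29) = 29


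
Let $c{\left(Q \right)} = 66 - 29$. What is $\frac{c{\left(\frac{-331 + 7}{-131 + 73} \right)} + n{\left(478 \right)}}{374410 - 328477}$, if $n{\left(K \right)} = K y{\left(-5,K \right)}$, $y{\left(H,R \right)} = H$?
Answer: $- \frac{2353}{45933} \approx -0.051227$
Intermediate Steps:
$c{\left(Q \right)} = 37$
$n{\left(K \right)} = - 5 K$ ($n{\left(K \right)} = K \left(-5\right) = - 5 K$)
$\frac{c{\left(\frac{-331 + 7}{-131 + 73} \right)} + n{\left(478 \right)}}{374410 - 328477} = \frac{37 - 2390}{374410 - 328477} = \frac{37 - 2390}{45933} = \left(-2353\right) \frac{1}{45933} = - \frac{2353}{45933}$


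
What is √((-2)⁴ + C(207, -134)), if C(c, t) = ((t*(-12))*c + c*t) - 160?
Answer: 3*√33886 ≈ 552.24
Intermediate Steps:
C(c, t) = -160 - 11*c*t (C(c, t) = ((-12*t)*c + c*t) - 160 = (-12*c*t + c*t) - 160 = -11*c*t - 160 = -160 - 11*c*t)
√((-2)⁴ + C(207, -134)) = √((-2)⁴ + (-160 - 11*207*(-134))) = √(16 + (-160 + 305118)) = √(16 + 304958) = √304974 = 3*√33886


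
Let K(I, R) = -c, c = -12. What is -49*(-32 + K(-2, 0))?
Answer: 980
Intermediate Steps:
K(I, R) = 12 (K(I, R) = -1*(-12) = 12)
-49*(-32 + K(-2, 0)) = -49*(-32 + 12) = -49*(-20) = 980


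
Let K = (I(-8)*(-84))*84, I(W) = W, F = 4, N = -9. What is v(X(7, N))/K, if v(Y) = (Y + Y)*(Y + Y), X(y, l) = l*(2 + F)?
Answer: 81/392 ≈ 0.20663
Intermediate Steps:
X(y, l) = 6*l (X(y, l) = l*(2 + 4) = l*6 = 6*l)
K = 56448 (K = -8*(-84)*84 = 672*84 = 56448)
v(Y) = 4*Y² (v(Y) = (2*Y)*(2*Y) = 4*Y²)
v(X(7, N))/K = (4*(6*(-9))²)/56448 = (4*(-54)²)*(1/56448) = (4*2916)*(1/56448) = 11664*(1/56448) = 81/392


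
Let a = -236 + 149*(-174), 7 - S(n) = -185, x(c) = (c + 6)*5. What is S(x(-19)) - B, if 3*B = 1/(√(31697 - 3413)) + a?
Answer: 26738/3 - √7071/42426 ≈ 8912.7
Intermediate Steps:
x(c) = 30 + 5*c (x(c) = (6 + c)*5 = 30 + 5*c)
S(n) = 192 (S(n) = 7 - 1*(-185) = 7 + 185 = 192)
a = -26162 (a = -236 - 25926 = -26162)
B = -26162/3 + √7071/42426 (B = (1/(√(31697 - 3413)) - 26162)/3 = (1/(√28284) - 26162)/3 = (1/(2*√7071) - 26162)/3 = (√7071/14142 - 26162)/3 = (-26162 + √7071/14142)/3 = -26162/3 + √7071/42426 ≈ -8720.7)
S(x(-19)) - B = 192 - (-26162/3 + √7071/42426) = 192 + (26162/3 - √7071/42426) = 26738/3 - √7071/42426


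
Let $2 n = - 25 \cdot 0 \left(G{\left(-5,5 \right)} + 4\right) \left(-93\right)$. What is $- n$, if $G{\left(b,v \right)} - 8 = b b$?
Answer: $0$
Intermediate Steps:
$G{\left(b,v \right)} = 8 + b^{2}$ ($G{\left(b,v \right)} = 8 + b b = 8 + b^{2}$)
$n = 0$ ($n = \frac{- 25 \cdot 0 \left(\left(8 + \left(-5\right)^{2}\right) + 4\right) \left(-93\right)}{2} = \frac{- 25 \cdot 0 \left(\left(8 + 25\right) + 4\right) \left(-93\right)}{2} = \frac{- 25 \cdot 0 \left(33 + 4\right) \left(-93\right)}{2} = \frac{- 25 \cdot 0 \cdot 37 \left(-93\right)}{2} = \frac{\left(-25\right) 0 \left(-93\right)}{2} = \frac{0 \left(-93\right)}{2} = \frac{1}{2} \cdot 0 = 0$)
$- n = \left(-1\right) 0 = 0$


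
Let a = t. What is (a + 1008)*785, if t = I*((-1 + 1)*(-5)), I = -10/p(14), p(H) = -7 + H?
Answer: 791280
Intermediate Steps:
I = -10/7 (I = -10/(-7 + 14) = -10/7 ≈ -1.4286)
t = 0 (t = -10*(-1 + 1)*(-5)/7 = -0*(-5) = -10/7*0 = 0)
a = 0
(a + 1008)*785 = (0 + 1008)*785 = 1008*785 = 791280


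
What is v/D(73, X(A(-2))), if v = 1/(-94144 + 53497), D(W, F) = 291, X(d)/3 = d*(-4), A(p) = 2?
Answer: -1/11828277 ≈ -8.4543e-8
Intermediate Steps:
X(d) = -12*d (X(d) = 3*(d*(-4)) = 3*(-4*d) = -12*d)
v = -1/40647 (v = 1/(-40647) = -1/40647 ≈ -2.4602e-5)
v/D(73, X(A(-2))) = -1/40647/291 = -1/40647*1/291 = -1/11828277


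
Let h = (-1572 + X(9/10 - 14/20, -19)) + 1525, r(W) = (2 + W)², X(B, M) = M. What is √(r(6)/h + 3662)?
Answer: √3986862/33 ≈ 60.506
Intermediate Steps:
h = -66 (h = (-1572 - 19) + 1525 = -1591 + 1525 = -66)
√(r(6)/h + 3662) = √((2 + 6)²/(-66) + 3662) = √(8²*(-1/66) + 3662) = √(64*(-1/66) + 3662) = √(-32/33 + 3662) = √(120814/33) = √3986862/33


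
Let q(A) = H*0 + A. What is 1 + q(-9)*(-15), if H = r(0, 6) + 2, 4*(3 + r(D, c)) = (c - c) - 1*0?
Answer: 136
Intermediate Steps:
r(D, c) = -3 (r(D, c) = -3 + ((c - c) - 1*0)/4 = -3 + (0 + 0)/4 = -3 + (¼)*0 = -3 + 0 = -3)
H = -1 (H = -3 + 2 = -1)
q(A) = A (q(A) = -1*0 + A = 0 + A = A)
1 + q(-9)*(-15) = 1 - 9*(-15) = 1 + 135 = 136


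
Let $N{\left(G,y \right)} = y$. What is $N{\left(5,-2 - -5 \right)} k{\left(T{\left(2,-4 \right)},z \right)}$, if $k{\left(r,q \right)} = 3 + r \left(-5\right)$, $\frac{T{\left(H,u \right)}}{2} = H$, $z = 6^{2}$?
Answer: $-51$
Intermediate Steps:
$z = 36$
$T{\left(H,u \right)} = 2 H$
$k{\left(r,q \right)} = 3 - 5 r$
$N{\left(5,-2 - -5 \right)} k{\left(T{\left(2,-4 \right)},z \right)} = \left(-2 - -5\right) \left(3 - 5 \cdot 2 \cdot 2\right) = \left(-2 + 5\right) \left(3 - 20\right) = 3 \left(3 - 20\right) = 3 \left(-17\right) = -51$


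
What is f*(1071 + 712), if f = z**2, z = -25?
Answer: 1114375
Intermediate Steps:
f = 625 (f = (-25)**2 = 625)
f*(1071 + 712) = 625*(1071 + 712) = 625*1783 = 1114375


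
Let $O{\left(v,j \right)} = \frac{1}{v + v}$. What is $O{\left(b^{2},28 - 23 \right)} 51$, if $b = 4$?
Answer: $\frac{51}{32} \approx 1.5938$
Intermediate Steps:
$O{\left(v,j \right)} = \frac{1}{2 v}$
$O{\left(b^{2},28 - 23 \right)} 51 = \frac{1}{2 \cdot 4^{2}} \cdot 51 = \frac{1}{2 \cdot 16} \cdot 51 = \frac{1}{2} \cdot \frac{1}{16} \cdot 51 = \frac{1}{32} \cdot 51 = \frac{51}{32}$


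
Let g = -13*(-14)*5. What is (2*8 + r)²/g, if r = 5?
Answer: 63/130 ≈ 0.48462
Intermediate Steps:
g = 910 (g = 182*5 = 910)
(2*8 + r)²/g = (2*8 + 5)²/910 = (16 + 5)²*(1/910) = 21²*(1/910) = 441*(1/910) = 63/130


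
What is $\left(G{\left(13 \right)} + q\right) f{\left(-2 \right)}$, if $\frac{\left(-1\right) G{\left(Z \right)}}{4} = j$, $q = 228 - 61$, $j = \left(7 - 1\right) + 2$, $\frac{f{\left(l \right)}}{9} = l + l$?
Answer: $-4860$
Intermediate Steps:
$f{\left(l \right)} = 18 l$ ($f{\left(l \right)} = 9 \left(l + l\right) = 9 \cdot 2 l = 18 l$)
$j = 8$ ($j = 6 + 2 = 8$)
$q = 167$
$G{\left(Z \right)} = -32$ ($G{\left(Z \right)} = \left(-4\right) 8 = -32$)
$\left(G{\left(13 \right)} + q\right) f{\left(-2 \right)} = \left(-32 + 167\right) 18 \left(-2\right) = 135 \left(-36\right) = -4860$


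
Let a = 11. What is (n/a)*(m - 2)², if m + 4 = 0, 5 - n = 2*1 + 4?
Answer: -36/11 ≈ -3.2727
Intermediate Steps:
n = -1 (n = 5 - (2*1 + 4) = 5 - (2 + 4) = 5 - 1*6 = 5 - 6 = -1)
m = -4 (m = -4 + 0 = -4)
(n/a)*(m - 2)² = (-1/11)*(-4 - 2)² = ((1/11)*(-1))*(-6)² = -1/11*36 = -36/11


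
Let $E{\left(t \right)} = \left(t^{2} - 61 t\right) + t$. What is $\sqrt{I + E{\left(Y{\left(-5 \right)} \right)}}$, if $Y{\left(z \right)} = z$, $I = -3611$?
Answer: $i \sqrt{3286} \approx 57.324 i$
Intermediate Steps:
$E{\left(t \right)} = t^{2} - 60 t$
$\sqrt{I + E{\left(Y{\left(-5 \right)} \right)}} = \sqrt{-3611 - 5 \left(-60 - 5\right)} = \sqrt{-3611 - -325} = \sqrt{-3611 + 325} = \sqrt{-3286} = i \sqrt{3286}$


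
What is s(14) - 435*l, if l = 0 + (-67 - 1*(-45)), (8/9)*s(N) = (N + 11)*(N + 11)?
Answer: 82185/8 ≈ 10273.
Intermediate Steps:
s(N) = 9*(11 + N)²/8 (s(N) = 9*((N + 11)*(N + 11))/8 = 9*((11 + N)*(11 + N))/8 = 9*(11 + N)²/8)
l = -22 (l = 0 + (-67 + 45) = 0 - 22 = -22)
s(14) - 435*l = 9*(11 + 14)²/8 - 435*(-22) = (9/8)*25² + 9570 = (9/8)*625 + 9570 = 5625/8 + 9570 = 82185/8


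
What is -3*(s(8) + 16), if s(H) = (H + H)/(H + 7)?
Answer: -256/5 ≈ -51.200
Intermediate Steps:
s(H) = 2*H/(7 + H) (s(H) = (2*H)/(7 + H) = 2*H/(7 + H))
-3*(s(8) + 16) = -3*(2*8/(7 + 8) + 16) = -3*(2*8/15 + 16) = -3*(2*8*(1/15) + 16) = -3*(16/15 + 16) = -3*256/15 = -256/5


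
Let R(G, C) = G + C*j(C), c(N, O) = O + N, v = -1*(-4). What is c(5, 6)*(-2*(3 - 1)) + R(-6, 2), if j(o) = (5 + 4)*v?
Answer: 22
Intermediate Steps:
v = 4
c(N, O) = N + O
j(o) = 36 (j(o) = (5 + 4)*4 = 9*4 = 36)
R(G, C) = G + 36*C (R(G, C) = G + C*36 = G + 36*C)
c(5, 6)*(-2*(3 - 1)) + R(-6, 2) = (5 + 6)*(-2*(3 - 1)) + (-6 + 36*2) = 11*(-2*2) + (-6 + 72) = 11*(-4) + 66 = -44 + 66 = 22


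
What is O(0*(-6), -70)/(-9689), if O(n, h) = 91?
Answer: -91/9689 ≈ -0.0093921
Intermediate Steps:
O(0*(-6), -70)/(-9689) = 91/(-9689) = 91*(-1/9689) = -91/9689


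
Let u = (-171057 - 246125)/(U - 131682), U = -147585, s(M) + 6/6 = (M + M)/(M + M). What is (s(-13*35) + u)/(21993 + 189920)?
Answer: 417182/59180307771 ≈ 7.0493e-6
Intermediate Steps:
s(M) = 0 (s(M) = -1 + (M + M)/(M + M) = -1 + (2*M)/((2*M)) = -1 + (2*M)*(1/(2*M)) = -1 + 1 = 0)
u = 417182/279267 (u = (-171057 - 246125)/(-147585 - 131682) = -417182/(-279267) = -417182*(-1/279267) = 417182/279267 ≈ 1.4938)
(s(-13*35) + u)/(21993 + 189920) = (0 + 417182/279267)/(21993 + 189920) = (417182/279267)/211913 = (417182/279267)*(1/211913) = 417182/59180307771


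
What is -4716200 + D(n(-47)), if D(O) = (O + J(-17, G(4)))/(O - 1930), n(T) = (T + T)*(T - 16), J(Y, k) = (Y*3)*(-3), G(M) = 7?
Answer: -18827064325/3992 ≈ -4.7162e+6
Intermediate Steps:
J(Y, k) = -9*Y (J(Y, k) = (3*Y)*(-3) = -9*Y)
n(T) = 2*T*(-16 + T) (n(T) = (2*T)*(-16 + T) = 2*T*(-16 + T))
D(O) = (153 + O)/(-1930 + O) (D(O) = (O - 9*(-17))/(O - 1930) = (O + 153)/(-1930 + O) = (153 + O)/(-1930 + O))
-4716200 + D(n(-47)) = -4716200 + (153 + 2*(-47)*(-16 - 47))/(-1930 + 2*(-47)*(-16 - 47)) = -4716200 + (153 + 2*(-47)*(-63))/(-1930 + 2*(-47)*(-63)) = -4716200 + (153 + 5922)/(-1930 + 5922) = -4716200 + 6075/3992 = -18827064325/3992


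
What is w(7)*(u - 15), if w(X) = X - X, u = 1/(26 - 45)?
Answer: 0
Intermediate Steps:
u = -1/19 (u = 1/(-19) = -1/19 ≈ -0.052632)
w(X) = 0
w(7)*(u - 15) = 0*(-1/19 - 15) = 0*(-286/19) = 0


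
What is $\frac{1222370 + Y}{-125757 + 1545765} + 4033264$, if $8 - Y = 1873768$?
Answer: $\frac{954544415787}{236668} \approx 4.0333 \cdot 10^{6}$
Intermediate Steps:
$Y = -1873760$ ($Y = 8 - 1873768 = -1873760$)
$\frac{1222370 + Y}{-125757 + 1545765} + 4033264 = \frac{1222370 - 1873760}{-125757 + 1545765} + 4033264 = - \frac{651390}{1420008} + 4033264 = \left(-651390\right) \frac{1}{1420008} + 4033264 = - \frac{108565}{236668} + 4033264 = \frac{954544415787}{236668}$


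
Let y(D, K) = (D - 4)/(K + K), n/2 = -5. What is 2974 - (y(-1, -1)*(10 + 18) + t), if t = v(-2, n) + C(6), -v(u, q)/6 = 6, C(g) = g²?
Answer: 2904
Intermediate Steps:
n = -10 (n = 2*(-5) = -10)
y(D, K) = (-4 + D)/(2*K) (y(D, K) = (-4 + D)/((2*K)) = (-4 + D)*(1/(2*K)) = (-4 + D)/(2*K))
v(u, q) = -36 (v(u, q) = -6*6 = -36)
t = 0 (t = -36 + 6² = -36 + 36 = 0)
2974 - (y(-1, -1)*(10 + 18) + t) = 2974 - (((½)*(-4 - 1)/(-1))*(10 + 18) + 0) = 2974 - (((½)*(-1)*(-5))*28 + 0) = 2974 - ((5/2)*28 + 0) = 2974 - (70 + 0) = 2974 - 1*70 = 2974 - 70 = 2904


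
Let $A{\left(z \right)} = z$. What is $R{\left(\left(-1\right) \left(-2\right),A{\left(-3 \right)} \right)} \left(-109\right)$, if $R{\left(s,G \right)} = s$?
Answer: $-218$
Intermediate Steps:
$R{\left(\left(-1\right) \left(-2\right),A{\left(-3 \right)} \right)} \left(-109\right) = \left(-1\right) \left(-2\right) \left(-109\right) = 2 \left(-109\right) = -218$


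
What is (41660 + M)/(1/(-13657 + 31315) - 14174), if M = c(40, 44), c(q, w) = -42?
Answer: -734890644/250284491 ≈ -2.9362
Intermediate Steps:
M = -42
(41660 + M)/(1/(-13657 + 31315) - 14174) = (41660 - 42)/(1/(-13657 + 31315) - 14174) = 41618/(1/17658 - 14174) = 41618/(-250284491/17658) = 41618*(-17658/250284491) = -734890644/250284491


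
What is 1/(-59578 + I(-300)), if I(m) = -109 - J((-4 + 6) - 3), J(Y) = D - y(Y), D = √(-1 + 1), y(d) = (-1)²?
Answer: -1/59686 ≈ -1.6754e-5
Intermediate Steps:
y(d) = 1
D = 0 (D = √0 = 0)
J(Y) = -1 (J(Y) = 0 - 1*1 = 0 - 1 = -1)
I(m) = -108 (I(m) = -109 - 1*(-1) = -109 + 1 = -108)
1/(-59578 + I(-300)) = 1/(-59578 - 108) = 1/(-59686) = -1/59686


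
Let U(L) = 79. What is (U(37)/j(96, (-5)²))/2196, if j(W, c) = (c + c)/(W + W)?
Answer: 632/4575 ≈ 0.13814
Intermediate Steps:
j(W, c) = c/W (j(W, c) = (2*c)/((2*W)) = (2*c)*(1/(2*W)) = c/W)
(U(37)/j(96, (-5)²))/2196 = (79/(((-5)²/96)))/2196 = (79/((25*(1/96))))*(1/2196) = (79/(25/96))*(1/2196) = (79*(96/25))*(1/2196) = (7584/25)*(1/2196) = 632/4575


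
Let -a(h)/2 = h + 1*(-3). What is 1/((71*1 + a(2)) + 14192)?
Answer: 1/14265 ≈ 7.0102e-5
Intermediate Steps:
a(h) = 6 - 2*h (a(h) = -2*(h + 1*(-3)) = -2*(h - 3) = -2*(-3 + h) = 6 - 2*h)
1/((71*1 + a(2)) + 14192) = 1/((71*1 + (6 - 2*2)) + 14192) = 1/((71 + (6 - 4)) + 14192) = 1/((71 + 2) + 14192) = 1/(73 + 14192) = 1/14265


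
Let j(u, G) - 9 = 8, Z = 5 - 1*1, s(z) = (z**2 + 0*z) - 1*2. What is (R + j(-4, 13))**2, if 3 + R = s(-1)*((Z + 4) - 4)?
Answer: 100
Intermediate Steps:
s(z) = -2 + z**2 (s(z) = (z**2 + 0) - 2 = z**2 - 2 = -2 + z**2)
Z = 4 (Z = 5 - 1 = 4)
j(u, G) = 17 (j(u, G) = 9 + 8 = 17)
R = -7 (R = -3 + (-2 + (-1)**2)*((4 + 4) - 4) = -3 + (-2 + 1)*(8 - 4) = -3 - 1*4 = -3 - 4 = -7)
(R + j(-4, 13))**2 = (-7 + 17)**2 = 10**2 = 100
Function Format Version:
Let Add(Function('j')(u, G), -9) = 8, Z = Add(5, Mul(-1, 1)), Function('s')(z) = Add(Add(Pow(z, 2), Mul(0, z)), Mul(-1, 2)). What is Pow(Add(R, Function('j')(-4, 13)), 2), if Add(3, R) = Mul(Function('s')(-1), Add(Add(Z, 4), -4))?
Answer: 100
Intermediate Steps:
Function('s')(z) = Add(-2, Pow(z, 2)) (Function('s')(z) = Add(Add(Pow(z, 2), 0), -2) = Add(Pow(z, 2), -2) = Add(-2, Pow(z, 2)))
Z = 4 (Z = Add(5, -1) = 4)
Function('j')(u, G) = 17 (Function('j')(u, G) = Add(9, 8) = 17)
R = -7 (R = Add(-3, Mul(Add(-2, Pow(-1, 2)), Add(Add(4, 4), -4))) = Add(-3, Mul(Add(-2, 1), Add(8, -4))) = Add(-3, Mul(-1, 4)) = Add(-3, -4) = -7)
Pow(Add(R, Function('j')(-4, 13)), 2) = Pow(Add(-7, 17), 2) = Pow(10, 2) = 100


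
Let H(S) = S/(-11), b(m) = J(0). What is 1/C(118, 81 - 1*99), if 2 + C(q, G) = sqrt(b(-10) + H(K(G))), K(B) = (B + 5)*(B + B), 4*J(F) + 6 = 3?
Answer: -88/2081 - 2*I*sqrt(20955)/2081 ≈ -0.042287 - 0.13912*I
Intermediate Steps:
J(F) = -3/4 (J(F) = -3/2 + (1/4)*3 = -3/2 + 3/4 = -3/4)
b(m) = -3/4
K(B) = 2*B*(5 + B) (K(B) = (5 + B)*(2*B) = 2*B*(5 + B))
H(S) = -S/11 (H(S) = S*(-1/11) = -S/11)
C(q, G) = -2 + sqrt(-3/4 - 2*G*(5 + G)/11)
1/C(118, 81 - 1*99) = 1/(-2 + sqrt(11)*sqrt(-33 - 8*(81 - 1*99)*(5 + (81 - 1*99)))/22) = 1/(-2 + sqrt(11)*sqrt(-33 - 8*(81 - 99)*(5 + (81 - 99)))/22) = 1/(-2 + sqrt(11)*sqrt(-33 - 8*(-18)*(5 - 18))/22) = 1/(-2 + sqrt(11)*sqrt(-33 - 8*(-18)*(-13))/22) = 1/(-2 + sqrt(11)*sqrt(-33 - 1872)/22) = 1/(-2 + sqrt(11)*sqrt(-1905)/22) = 1/(-2 + sqrt(11)*(I*sqrt(1905))/22) = 1/(-2 + I*sqrt(20955)/22)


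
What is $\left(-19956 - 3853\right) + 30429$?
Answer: $6620$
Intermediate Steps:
$\left(-19956 - 3853\right) + 30429 = -23809 + 30429 = 6620$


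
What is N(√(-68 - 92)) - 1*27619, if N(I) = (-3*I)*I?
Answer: -27139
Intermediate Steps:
N(I) = -3*I²
N(√(-68 - 92)) - 1*27619 = -3*(√(-68 - 92))² - 1*27619 = -3*(√(-160))² - 27619 = -3*(4*I*√10)² - 27619 = -3*(-160) - 27619 = 480 - 27619 = -27139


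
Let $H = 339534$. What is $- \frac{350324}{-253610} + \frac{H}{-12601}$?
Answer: $- \frac{40847392508}{1597869805} \approx -25.564$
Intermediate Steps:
$- \frac{350324}{-253610} + \frac{H}{-12601} = - \frac{350324}{-253610} + \frac{339534}{-12601} = \left(-350324\right) \left(- \frac{1}{253610}\right) + 339534 \left(- \frac{1}{12601}\right) = \frac{175162}{126805} - \frac{339534}{12601} = - \frac{40847392508}{1597869805}$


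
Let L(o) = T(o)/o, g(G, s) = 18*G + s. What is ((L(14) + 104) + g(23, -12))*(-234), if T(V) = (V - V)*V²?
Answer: -118404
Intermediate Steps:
g(G, s) = s + 18*G
T(V) = 0 (T(V) = 0*V² = 0)
L(o) = 0 (L(o) = 0/o = 0)
((L(14) + 104) + g(23, -12))*(-234) = ((0 + 104) + (-12 + 18*23))*(-234) = (104 + (-12 + 414))*(-234) = (104 + 402)*(-234) = 506*(-234) = -118404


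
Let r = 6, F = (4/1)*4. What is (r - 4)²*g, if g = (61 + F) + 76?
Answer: 612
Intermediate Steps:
F = 16 (F = (1*4)*4 = 4*4 = 16)
g = 153 (g = (61 + 16) + 76 = 77 + 76 = 153)
(r - 4)²*g = (6 - 4)²*153 = 2²*153 = 4*153 = 612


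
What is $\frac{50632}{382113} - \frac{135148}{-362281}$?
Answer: $\frac{69984819316}{138432279753} \approx 0.50555$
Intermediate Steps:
$\frac{50632}{382113} - \frac{135148}{-362281} = 50632 \cdot \frac{1}{382113} - - \frac{135148}{362281} = \frac{50632}{382113} + \frac{135148}{362281} = \frac{69984819316}{138432279753}$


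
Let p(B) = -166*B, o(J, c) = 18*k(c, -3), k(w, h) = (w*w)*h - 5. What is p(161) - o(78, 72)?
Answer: 253300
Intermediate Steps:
k(w, h) = -5 + h*w² (k(w, h) = w²*h - 5 = h*w² - 5 = -5 + h*w²)
o(J, c) = -90 - 54*c² (o(J, c) = 18*(-5 - 3*c²) = -90 - 54*c²)
p(161) - o(78, 72) = -166*161 - (-90 - 54*72²) = -26726 - (-90 - 54*5184) = -26726 - (-90 - 279936) = -26726 - 1*(-280026) = -26726 + 280026 = 253300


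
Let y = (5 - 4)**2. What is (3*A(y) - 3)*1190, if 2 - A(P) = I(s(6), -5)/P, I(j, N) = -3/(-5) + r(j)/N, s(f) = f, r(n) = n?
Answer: 5712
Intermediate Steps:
y = 1 (y = 1**2 = 1)
I(j, N) = 3/5 + j/N (I(j, N) = -3/(-5) + j/N = -3*(-1/5) + j/N = 3/5 + j/N)
A(P) = 2 + 3/(5*P) (A(P) = 2 - (3/5 + 6/(-5))/P = 2 - (3/5 + 6*(-1/5))/P = 2 - (3/5 - 6/5)/P = 2 - (-3)/(5*P) = 2 + 3/(5*P))
(3*A(y) - 3)*1190 = (3*(2 + (3/5)/1) - 3)*1190 = (3*(2 + (3/5)*1) - 3)*1190 = (3*(2 + 3/5) - 3)*1190 = (3*(13/5) - 3)*1190 = (39/5 - 3)*1190 = (24/5)*1190 = 5712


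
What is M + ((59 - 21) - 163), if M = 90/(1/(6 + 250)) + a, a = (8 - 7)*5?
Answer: 22920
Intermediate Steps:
a = 5 (a = 1*5 = 5)
M = 23045 (M = 90/(1/(6 + 250)) + 5 = 90/(1/256) + 5 = 90*256 + 5 = 23040 + 5 = 23045)
M + ((59 - 21) - 163) = 23045 + ((59 - 21) - 163) = 23045 + (38 - 163) = 23045 - 125 = 22920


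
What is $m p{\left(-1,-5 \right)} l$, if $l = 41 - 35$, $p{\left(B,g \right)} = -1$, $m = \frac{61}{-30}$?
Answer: $\frac{61}{5} \approx 12.2$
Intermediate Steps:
$m = - \frac{61}{30}$ ($m = 61 \left(- \frac{1}{30}\right) = - \frac{61}{30} \approx -2.0333$)
$l = 6$ ($l = 41 - 35 = 6$)
$m p{\left(-1,-5 \right)} l = \left(- \frac{61}{30}\right) \left(-1\right) 6 = \frac{61}{30} \cdot 6 = \frac{61}{5}$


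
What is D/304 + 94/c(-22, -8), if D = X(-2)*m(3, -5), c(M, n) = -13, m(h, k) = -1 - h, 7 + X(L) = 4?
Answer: -7105/988 ≈ -7.1913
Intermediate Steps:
X(L) = -3 (X(L) = -7 + 4 = -3)
D = 12 (D = -3*(-1 - 1*3) = -3*(-1 - 3) = -3*(-4) = 12)
D/304 + 94/c(-22, -8) = 12/304 + 94/(-13) = 12*(1/304) + 94*(-1/13) = 3/76 - 94/13 = -7105/988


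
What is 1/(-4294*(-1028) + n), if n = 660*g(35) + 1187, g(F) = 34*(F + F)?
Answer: 1/5986219 ≈ 1.6705e-7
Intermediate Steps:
g(F) = 68*F (g(F) = 34*(2*F) = 68*F)
n = 1571987 (n = 660*(68*35) + 1187 = 660*2380 + 1187 = 1570800 + 1187 = 1571987)
1/(-4294*(-1028) + n) = 1/(-4294*(-1028) + 1571987) = 1/(4414232 + 1571987) = 1/5986219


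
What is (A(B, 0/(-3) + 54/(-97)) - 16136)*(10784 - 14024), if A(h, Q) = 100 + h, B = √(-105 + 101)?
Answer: 51956640 - 6480*I ≈ 5.1957e+7 - 6480.0*I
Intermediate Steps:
B = 2*I (B = √(-4) = 2*I ≈ 2.0*I)
(A(B, 0/(-3) + 54/(-97)) - 16136)*(10784 - 14024) = ((100 + 2*I) - 16136)*(10784 - 14024) = (-16036 + 2*I)*(-3240) = 51956640 - 6480*I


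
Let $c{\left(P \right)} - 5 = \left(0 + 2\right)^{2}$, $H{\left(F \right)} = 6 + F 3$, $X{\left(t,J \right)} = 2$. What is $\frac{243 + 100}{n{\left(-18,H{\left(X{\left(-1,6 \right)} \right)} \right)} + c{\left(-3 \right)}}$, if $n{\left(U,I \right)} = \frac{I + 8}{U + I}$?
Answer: $\frac{1029}{17} \approx 60.529$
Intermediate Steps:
$H{\left(F \right)} = 6 + 3 F$
$c{\left(P \right)} = 9$ ($c{\left(P \right)} = 5 + \left(0 + 2\right)^{2} = 5 + 2^{2} = 5 + 4 = 9$)
$n{\left(U,I \right)} = \frac{8 + I}{I + U}$
$\frac{243 + 100}{n{\left(-18,H{\left(X{\left(-1,6 \right)} \right)} \right)} + c{\left(-3 \right)}} = \frac{243 + 100}{\frac{8 + \left(6 + 3 \cdot 2\right)}{\left(6 + 3 \cdot 2\right) - 18} + 9} = \frac{343}{\frac{8 + \left(6 + 6\right)}{\left(6 + 6\right) - 18} + 9} = \frac{343}{\frac{8 + 12}{12 - 18} + 9} = \frac{343}{\frac{1}{-6} \cdot 20 + 9} = \frac{343}{\left(- \frac{1}{6}\right) 20 + 9} = \frac{343}{- \frac{10}{3} + 9} = \frac{343}{\frac{17}{3}} = 343 \cdot \frac{3}{17} = \frac{1029}{17}$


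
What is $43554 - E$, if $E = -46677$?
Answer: $90231$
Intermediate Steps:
$43554 - E = 43554 - -46677 = 43554 + 46677 = 90231$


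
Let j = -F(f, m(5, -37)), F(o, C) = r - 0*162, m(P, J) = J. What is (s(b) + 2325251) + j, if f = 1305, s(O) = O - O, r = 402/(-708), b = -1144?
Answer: 274379685/118 ≈ 2.3253e+6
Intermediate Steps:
r = -67/118 (r = 402*(-1/708) = -67/118 ≈ -0.56780)
s(O) = 0
F(o, C) = -67/118 (F(o, C) = -67/118 - 0*162 = -67/118 - 1*0 = -67/118 + 0 = -67/118)
j = 67/118 (j = -1*(-67/118) = 67/118 ≈ 0.56780)
(s(b) + 2325251) + j = (0 + 2325251) + 67/118 = 2325251 + 67/118 = 274379685/118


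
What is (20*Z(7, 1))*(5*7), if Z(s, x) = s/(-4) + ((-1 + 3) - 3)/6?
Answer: -4025/3 ≈ -1341.7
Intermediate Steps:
Z(s, x) = -1/6 - s/4 (Z(s, x) = s*(-1/4) + (2 - 3)*(1/6) = -s/4 - 1*1/6 = -s/4 - 1/6 = -1/6 - s/4)
(20*Z(7, 1))*(5*7) = (20*(-1/6 - 1/4*7))*(5*7) = (20*(-1/6 - 7/4))*35 = (20*(-23/12))*35 = -115/3*35 = -4025/3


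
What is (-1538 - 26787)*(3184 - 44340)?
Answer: 1165743700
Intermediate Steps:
(-1538 - 26787)*(3184 - 44340) = -28325*(-41156) = 1165743700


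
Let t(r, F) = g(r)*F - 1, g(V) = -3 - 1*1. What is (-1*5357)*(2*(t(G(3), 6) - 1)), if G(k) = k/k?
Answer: 278564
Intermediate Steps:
g(V) = -4 (g(V) = -3 - 1 = -4)
G(k) = 1
t(r, F) = -1 - 4*F (t(r, F) = -4*F - 1 = -1 - 4*F)
(-1*5357)*(2*(t(G(3), 6) - 1)) = (-1*5357)*(2*((-1 - 4*6) - 1)) = -10714*((-1 - 24) - 1) = -10714*(-25 - 1) = -10714*(-26) = -5357*(-52) = 278564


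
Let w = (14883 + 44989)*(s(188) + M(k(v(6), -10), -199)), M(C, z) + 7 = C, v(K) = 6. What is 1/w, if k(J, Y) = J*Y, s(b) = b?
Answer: 1/7244512 ≈ 1.3804e-7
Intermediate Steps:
M(C, z) = -7 + C
w = 7244512 (w = (14883 + 44989)*(188 + (-7 + 6*(-10))) = 59872*(188 + (-7 - 60)) = 59872*(188 - 67) = 59872*121 = 7244512)
1/w = 1/7244512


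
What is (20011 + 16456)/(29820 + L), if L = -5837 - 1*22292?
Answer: 36467/1691 ≈ 21.565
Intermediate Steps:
L = -28129 (L = -5837 - 22292 = -28129)
(20011 + 16456)/(29820 + L) = (20011 + 16456)/(29820 - 28129) = 36467/1691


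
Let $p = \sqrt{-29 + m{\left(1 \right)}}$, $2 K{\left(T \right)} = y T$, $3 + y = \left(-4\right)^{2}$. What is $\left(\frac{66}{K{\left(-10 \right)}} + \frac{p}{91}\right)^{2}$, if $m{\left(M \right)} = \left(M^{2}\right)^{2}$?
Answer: $\frac{30392}{29575} - \frac{264 i \sqrt{7}}{5915} \approx 1.0276 - 0.11809 i$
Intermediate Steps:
$y = 13$ ($y = -3 + \left(-4\right)^{2} = -3 + 16 = 13$)
$m{\left(M \right)} = M^{4}$
$K{\left(T \right)} = \frac{13 T}{2}$
$p = 2 i \sqrt{7}$ ($p = \sqrt{-29 + 1^{4}} = \sqrt{-29 + 1} = \sqrt{-28} = 2 i \sqrt{7} \approx 5.2915 i$)
$\left(\frac{66}{K{\left(-10 \right)}} + \frac{p}{91}\right)^{2} = \left(\frac{66}{\frac{13}{2} \left(-10\right)} + \frac{2 i \sqrt{7}}{91}\right)^{2} = \left(\frac{66}{-65} + 2 i \sqrt{7} \cdot \frac{1}{91}\right)^{2} = \left(66 \left(- \frac{1}{65}\right) + \frac{2 i \sqrt{7}}{91}\right)^{2} = \left(- \frac{66}{65} + \frac{2 i \sqrt{7}}{91}\right)^{2}$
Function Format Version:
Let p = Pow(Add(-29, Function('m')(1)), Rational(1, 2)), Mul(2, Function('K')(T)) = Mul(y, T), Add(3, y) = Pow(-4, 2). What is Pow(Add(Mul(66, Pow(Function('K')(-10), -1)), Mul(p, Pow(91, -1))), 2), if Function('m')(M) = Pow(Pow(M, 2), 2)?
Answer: Add(Rational(30392, 29575), Mul(Rational(-264, 5915), I, Pow(7, Rational(1, 2)))) ≈ Add(1.0276, Mul(-0.11809, I))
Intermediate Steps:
y = 13 (y = Add(-3, Pow(-4, 2)) = Add(-3, 16) = 13)
Function('m')(M) = Pow(M, 4)
Function('K')(T) = Mul(Rational(13, 2), T) (Function('K')(T) = Mul(Rational(1, 2), Mul(13, T)) = Mul(Rational(13, 2), T))
p = Mul(2, I, Pow(7, Rational(1, 2))) (p = Pow(Add(-29, Pow(1, 4)), Rational(1, 2)) = Pow(Add(-29, 1), Rational(1, 2)) = Pow(-28, Rational(1, 2)) = Mul(2, I, Pow(7, Rational(1, 2))) ≈ Mul(5.2915, I))
Pow(Add(Mul(66, Pow(Function('K')(-10), -1)), Mul(p, Pow(91, -1))), 2) = Pow(Add(Mul(66, Pow(Mul(Rational(13, 2), -10), -1)), Mul(Mul(2, I, Pow(7, Rational(1, 2))), Pow(91, -1))), 2) = Pow(Add(Mul(66, Pow(-65, -1)), Mul(Mul(2, I, Pow(7, Rational(1, 2))), Rational(1, 91))), 2) = Pow(Add(Mul(66, Rational(-1, 65)), Mul(Rational(2, 91), I, Pow(7, Rational(1, 2)))), 2) = Pow(Add(Rational(-66, 65), Mul(Rational(2, 91), I, Pow(7, Rational(1, 2)))), 2)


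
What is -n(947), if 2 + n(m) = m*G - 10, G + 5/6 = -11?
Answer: 67309/6 ≈ 11218.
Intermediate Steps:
G = -71/6 (G = -5/6 - 11 = -71/6 ≈ -11.833)
n(m) = -12 - 71*m/6 (n(m) = -2 + (m*(-71/6) - 10) = -2 + (-71*m/6 - 10) = -2 + (-10 - 71*m/6) = -12 - 71*m/6)
-n(947) = -(-12 - 71/6*947) = -(-12 - 67237/6) = -1*(-67309/6) = 67309/6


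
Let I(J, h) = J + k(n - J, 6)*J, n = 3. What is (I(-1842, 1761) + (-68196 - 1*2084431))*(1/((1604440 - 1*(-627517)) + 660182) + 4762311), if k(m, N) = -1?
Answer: -29648702920579975210/2892139 ≈ -1.0251e+13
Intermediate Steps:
I(J, h) = 0 (I(J, h) = J - J = 0)
(I(-1842, 1761) + (-68196 - 1*2084431))*(1/((1604440 - 1*(-627517)) + 660182) + 4762311) = (0 + (-68196 - 1*2084431))*(1/((1604440 - 1*(-627517)) + 660182) + 4762311) = (0 + (-68196 - 2084431))*(1/((1604440 + 627517) + 660182) + 4762311) = (0 - 2152627)*(1/(2231957 + 660182) + 4762311) = -2152627*(1/2892139 + 4762311) = -2152627*13773265373230/2892139 = -29648702920579975210/2892139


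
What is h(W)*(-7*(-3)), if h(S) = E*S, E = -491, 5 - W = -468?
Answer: -4877103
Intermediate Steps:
W = 473 (W = 5 - 1*(-468) = 5 + 468 = 473)
h(S) = -491*S
h(W)*(-7*(-3)) = (-491*473)*(-7*(-3)) = -232243*21 = -4877103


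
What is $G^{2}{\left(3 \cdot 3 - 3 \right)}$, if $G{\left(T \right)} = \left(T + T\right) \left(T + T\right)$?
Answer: $20736$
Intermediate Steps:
$G{\left(T \right)} = 4 T^{2}$ ($G{\left(T \right)} = 2 T 2 T = 4 T^{2}$)
$G^{2}{\left(3 \cdot 3 - 3 \right)} = \left(4 \left(3 \cdot 3 - 3\right)^{2}\right)^{2} = \left(4 \left(9 - 3\right)^{2}\right)^{2} = \left(4 \cdot 6^{2}\right)^{2} = \left(4 \cdot 36\right)^{2} = 144^{2} = 20736$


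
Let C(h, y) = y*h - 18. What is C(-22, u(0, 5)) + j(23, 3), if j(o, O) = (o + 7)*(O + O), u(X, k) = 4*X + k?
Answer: 52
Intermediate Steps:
u(X, k) = k + 4*X
j(o, O) = 2*O*(7 + o) (j(o, O) = (7 + o)*(2*O) = 2*O*(7 + o))
C(h, y) = -18 + h*y (C(h, y) = h*y - 18 = -18 + h*y)
C(-22, u(0, 5)) + j(23, 3) = (-18 - 22*(5 + 4*0)) + 2*3*(7 + 23) = (-18 - 22*(5 + 0)) + 2*3*30 = (-18 - 22*5) + 180 = (-18 - 110) + 180 = -128 + 180 = 52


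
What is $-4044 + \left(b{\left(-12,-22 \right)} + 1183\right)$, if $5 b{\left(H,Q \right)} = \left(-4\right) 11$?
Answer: $- \frac{14349}{5} \approx -2869.8$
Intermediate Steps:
$b{\left(H,Q \right)} = - \frac{44}{5}$ ($b{\left(H,Q \right)} = \frac{\left(-4\right) 11}{5} = \frac{1}{5} \left(-44\right) = - \frac{44}{5}$)
$-4044 + \left(b{\left(-12,-22 \right)} + 1183\right) = -4044 + \left(- \frac{44}{5} + 1183\right) = -4044 + \frac{5871}{5} = - \frac{14349}{5}$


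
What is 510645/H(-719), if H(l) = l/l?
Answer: 510645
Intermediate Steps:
H(l) = 1
510645/H(-719) = 510645/1 = 510645*1 = 510645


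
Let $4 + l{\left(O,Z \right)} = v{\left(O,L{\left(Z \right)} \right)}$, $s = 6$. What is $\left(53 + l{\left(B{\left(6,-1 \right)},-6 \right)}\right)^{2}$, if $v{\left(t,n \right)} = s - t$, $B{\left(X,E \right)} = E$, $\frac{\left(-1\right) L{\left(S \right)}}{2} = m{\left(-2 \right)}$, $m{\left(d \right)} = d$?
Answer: $3136$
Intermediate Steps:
$L{\left(S \right)} = 4$ ($L{\left(S \right)} = \left(-2\right) \left(-2\right) = 4$)
$v{\left(t,n \right)} = 6 - t$
$l{\left(O,Z \right)} = 2 - O$ ($l{\left(O,Z \right)} = -4 - \left(-6 + O\right) = 2 - O$)
$\left(53 + l{\left(B{\left(6,-1 \right)},-6 \right)}\right)^{2} = \left(53 + \left(2 - -1\right)\right)^{2} = \left(53 + \left(2 + 1\right)\right)^{2} = \left(53 + 3\right)^{2} = 56^{2} = 3136$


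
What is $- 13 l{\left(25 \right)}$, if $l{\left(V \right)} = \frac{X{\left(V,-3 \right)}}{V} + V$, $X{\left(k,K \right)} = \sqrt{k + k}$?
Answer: $-325 - \frac{13 \sqrt{2}}{5} \approx -328.68$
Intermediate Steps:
$X{\left(k,K \right)} = \sqrt{2} \sqrt{k}$ ($X{\left(k,K \right)} = \sqrt{2 k} = \sqrt{2} \sqrt{k}$)
$l{\left(V \right)} = V + \frac{\sqrt{2}}{\sqrt{V}}$ ($l{\left(V \right)} = \frac{\sqrt{2} \sqrt{V}}{V} + V = \frac{\sqrt{2}}{\sqrt{V}} + V = V + \frac{\sqrt{2}}{\sqrt{V}}$)
$- 13 l{\left(25 \right)} = - 13 \left(25 + \frac{\sqrt{2}}{5}\right) = -325 - \frac{13 \sqrt{2}}{5}$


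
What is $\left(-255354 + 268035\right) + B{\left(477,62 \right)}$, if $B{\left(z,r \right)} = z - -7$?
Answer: $13165$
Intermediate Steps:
$B{\left(z,r \right)} = 7 + z$ ($B{\left(z,r \right)} = z + 7 = 7 + z$)
$\left(-255354 + 268035\right) + B{\left(477,62 \right)} = \left(-255354 + 268035\right) + \left(7 + 477\right) = 12681 + 484 = 13165$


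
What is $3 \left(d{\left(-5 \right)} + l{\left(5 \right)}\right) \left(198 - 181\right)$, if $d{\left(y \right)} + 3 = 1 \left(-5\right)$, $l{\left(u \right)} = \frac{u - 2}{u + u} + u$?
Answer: $- \frac{1377}{10} \approx -137.7$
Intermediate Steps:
$l{\left(u \right)} = u + \frac{-2 + u}{2 u}$ ($l{\left(u \right)} = \frac{-2 + u}{2 u} + u = u + \frac{-2 + u}{2 u}$)
$d{\left(y \right)} = -8$ ($d{\left(y \right)} = -3 + 1 \left(-5\right) = -3 - 5 = -8$)
$3 \left(d{\left(-5 \right)} + l{\left(5 \right)}\right) \left(198 - 181\right) = 3 \left(-8 + \left(\frac{1}{2} + 5 - \frac{1}{5}\right)\right) \left(198 - 181\right) = 3 \left(-8 + \left(\frac{1}{2} + 5 - \frac{1}{5}\right)\right) 17 = 3 \left(-8 + \frac{53}{10}\right) 17 = 3 \left(\left(- \frac{27}{10}\right) 17\right) = 3 \left(- \frac{459}{10}\right) = - \frac{1377}{10}$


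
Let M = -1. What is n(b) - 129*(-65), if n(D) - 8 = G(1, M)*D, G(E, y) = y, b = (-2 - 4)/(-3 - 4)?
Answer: 58745/7 ≈ 8392.1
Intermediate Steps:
b = 6/7 (b = -6/(-7) = -6*(-1/7) = 6/7 ≈ 0.85714)
n(D) = 8 - D
n(b) - 129*(-65) = (8 - 1*6/7) - 129*(-65) = (8 - 6/7) + 8385 = 50/7 + 8385 = 58745/7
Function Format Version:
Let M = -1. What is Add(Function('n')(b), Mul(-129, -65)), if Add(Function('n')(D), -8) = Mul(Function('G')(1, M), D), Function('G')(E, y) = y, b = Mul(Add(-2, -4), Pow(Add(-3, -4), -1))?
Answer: Rational(58745, 7) ≈ 8392.1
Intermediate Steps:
b = Rational(6, 7) (b = Mul(-6, Pow(-7, -1)) = Mul(-6, Rational(-1, 7)) = Rational(6, 7) ≈ 0.85714)
Function('n')(D) = Add(8, Mul(-1, D))
Add(Function('n')(b), Mul(-129, -65)) = Add(Add(8, Mul(-1, Rational(6, 7))), Mul(-129, -65)) = Add(Add(8, Rational(-6, 7)), 8385) = Add(Rational(50, 7), 8385) = Rational(58745, 7)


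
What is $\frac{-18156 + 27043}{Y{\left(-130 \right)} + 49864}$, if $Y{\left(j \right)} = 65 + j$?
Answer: $\frac{8887}{49799} \approx 0.17846$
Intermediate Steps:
$\frac{-18156 + 27043}{Y{\left(-130 \right)} + 49864} = \frac{-18156 + 27043}{\left(65 - 130\right) + 49864} = \frac{8887}{-65 + 49864} = \frac{8887}{49799}$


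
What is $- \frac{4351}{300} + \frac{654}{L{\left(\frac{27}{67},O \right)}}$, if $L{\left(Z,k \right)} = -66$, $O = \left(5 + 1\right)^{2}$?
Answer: $- \frac{80561}{3300} \approx -24.412$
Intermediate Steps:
$O = 36$ ($O = 6^{2} = 36$)
$- \frac{4351}{300} + \frac{654}{L{\left(\frac{27}{67},O \right)}} = - \frac{4351}{300} + \frac{654}{-66} = \left(-4351\right) \frac{1}{300} + 654 \left(- \frac{1}{66}\right) = - \frac{4351}{300} - \frac{109}{11} = - \frac{80561}{3300}$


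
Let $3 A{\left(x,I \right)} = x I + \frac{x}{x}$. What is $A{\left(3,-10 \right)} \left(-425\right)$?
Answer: $\frac{12325}{3} \approx 4108.3$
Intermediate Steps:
$A{\left(x,I \right)} = \frac{1}{3} + \frac{I x}{3}$ ($A{\left(x,I \right)} = \frac{x I + \frac{x}{x}}{3} = \frac{I x + 1}{3} = \frac{1 + I x}{3} = \frac{1}{3} + \frac{I x}{3}$)
$A{\left(3,-10 \right)} \left(-425\right) = \left(\frac{1}{3} + \frac{1}{3} \left(-10\right) 3\right) \left(-425\right) = \left(\frac{1}{3} - 10\right) \left(-425\right) = \left(- \frac{29}{3}\right) \left(-425\right) = \frac{12325}{3}$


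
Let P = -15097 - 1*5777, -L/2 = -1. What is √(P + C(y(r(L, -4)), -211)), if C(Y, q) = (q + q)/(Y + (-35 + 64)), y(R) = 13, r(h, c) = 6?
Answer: I*√9209865/21 ≈ 144.51*I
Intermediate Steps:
L = 2 (L = -2*(-1) = 2)
C(Y, q) = 2*q/(29 + Y) (C(Y, q) = (2*q)/(Y + 29) = (2*q)/(29 + Y) = 2*q/(29 + Y))
P = -20874 (P = -15097 - 5777 = -20874)
√(P + C(y(r(L, -4)), -211)) = √(-20874 + 2*(-211)/(29 + 13)) = √(-20874 + 2*(-211)/42) = √(-20874 + 2*(-211)*(1/42)) = √(-20874 - 211/21) = √(-438565/21) = I*√9209865/21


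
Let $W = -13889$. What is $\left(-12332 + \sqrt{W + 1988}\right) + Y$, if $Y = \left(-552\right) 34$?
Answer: $-31100 + i \sqrt{11901} \approx -31100.0 + 109.09 i$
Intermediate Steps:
$Y = -18768$
$\left(-12332 + \sqrt{W + 1988}\right) + Y = \left(-12332 + \sqrt{-13889 + 1988}\right) - 18768 = \left(-12332 + \sqrt{-11901}\right) - 18768 = \left(-12332 + i \sqrt{11901}\right) - 18768 = -31100 + i \sqrt{11901}$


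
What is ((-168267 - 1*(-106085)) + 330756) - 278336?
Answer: -9762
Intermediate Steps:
((-168267 - 1*(-106085)) + 330756) - 278336 = ((-168267 + 106085) + 330756) - 278336 = (-62182 + 330756) - 278336 = 268574 - 278336 = -9762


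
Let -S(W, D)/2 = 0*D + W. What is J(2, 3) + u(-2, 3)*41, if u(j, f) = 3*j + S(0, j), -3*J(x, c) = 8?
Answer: -746/3 ≈ -248.67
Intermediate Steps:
J(x, c) = -8/3 (J(x, c) = -⅓*8 = -8/3)
S(W, D) = -2*W (S(W, D) = -2*(0*D + W) = -2*(0 + W) = -2*W)
u(j, f) = 3*j (u(j, f) = 3*j - 2*0 = 3*j + 0 = 3*j)
J(2, 3) + u(-2, 3)*41 = -8/3 + (3*(-2))*41 = -8/3 - 6*41 = -8/3 - 246 = -746/3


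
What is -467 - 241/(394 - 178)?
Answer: -101113/216 ≈ -468.12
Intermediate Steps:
-467 - 241/(394 - 178) = -467 - 241/216 = -101113/216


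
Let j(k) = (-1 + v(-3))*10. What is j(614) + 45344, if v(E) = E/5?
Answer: 45328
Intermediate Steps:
v(E) = E/5 (v(E) = E*(1/5) = E/5)
j(k) = -16 (j(k) = (-1 + (1/5)*(-3))*10 = (-1 - 3/5)*10 = -8/5*10 = -16)
j(614) + 45344 = -16 + 45344 = 45328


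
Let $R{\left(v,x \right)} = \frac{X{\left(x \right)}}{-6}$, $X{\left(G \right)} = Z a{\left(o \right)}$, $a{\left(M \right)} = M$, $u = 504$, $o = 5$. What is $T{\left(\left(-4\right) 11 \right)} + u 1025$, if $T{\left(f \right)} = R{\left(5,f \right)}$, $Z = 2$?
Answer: $\frac{1549795}{3} \approx 5.166 \cdot 10^{5}$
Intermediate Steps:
$X{\left(G \right)} = 10$ ($X{\left(G \right)} = 2 \cdot 5 = 10$)
$R{\left(v,x \right)} = - \frac{5}{3}$ ($R{\left(v,x \right)} = \frac{10}{-6} = 10 \left(- \frac{1}{6}\right) = - \frac{5}{3}$)
$T{\left(f \right)} = - \frac{5}{3}$
$T{\left(\left(-4\right) 11 \right)} + u 1025 = - \frac{5}{3} + 504 \cdot 1025 = - \frac{5}{3} + 516600 = \frac{1549795}{3}$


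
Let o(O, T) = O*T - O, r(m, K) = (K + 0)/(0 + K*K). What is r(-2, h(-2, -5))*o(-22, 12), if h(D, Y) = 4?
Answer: -121/2 ≈ -60.500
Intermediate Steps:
r(m, K) = 1/K (r(m, K) = K/(0 + K²) = K/(K²) = K/K² = 1/K)
o(O, T) = -O + O*T
r(-2, h(-2, -5))*o(-22, 12) = (-22*(-1 + 12))/4 = (-22*11)/4 = (¼)*(-242) = -121/2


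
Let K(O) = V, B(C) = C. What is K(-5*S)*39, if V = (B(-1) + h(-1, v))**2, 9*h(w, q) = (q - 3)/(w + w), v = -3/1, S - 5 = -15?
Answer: 52/3 ≈ 17.333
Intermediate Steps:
S = -10 (S = 5 - 15 = -10)
v = -3 (v = -3*1 = -3)
h(w, q) = (-3 + q)/(18*w) (h(w, q) = ((q - 3)/(w + w))/9 = ((-3 + q)/((2*w)))/9 = ((-3 + q)*(1/(2*w)))/9 = ((-3 + q)/(2*w))/9 = (-3 + q)/(18*w))
V = 4/9 (V = (-1 + (1/18)*(-3 - 3)/(-1))**2 = (-1 + (1/18)*(-1)*(-6))**2 = (-1 + 1/3)**2 = (-2/3)**2 = 4/9 ≈ 0.44444)
K(O) = 4/9
K(-5*S)*39 = (4/9)*39 = 52/3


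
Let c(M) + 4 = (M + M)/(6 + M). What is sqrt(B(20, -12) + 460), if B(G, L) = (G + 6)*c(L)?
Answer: 2*sqrt(115) ≈ 21.448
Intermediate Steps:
c(M) = -4 + 2*M/(6 + M) (c(M) = -4 + (M + M)/(6 + M) = -4 + (2*M)/(6 + M) = -4 + 2*M/(6 + M))
B(G, L) = 2*(-12 - L)*(6 + G)/(6 + L) (B(G, L) = (G + 6)*(2*(-12 - L)/(6 + L)) = (6 + G)*(2*(-12 - L)/(6 + L)) = 2*(-12 - L)*(6 + G)/(6 + L))
sqrt(B(20, -12) + 460) = sqrt(-2*(6 + 20)*(12 - 12)/(6 - 12) + 460) = sqrt(-2*26*0/(-6) + 460) = sqrt(-2*(-1/6)*26*0 + 460) = sqrt(0 + 460) = sqrt(460) = 2*sqrt(115)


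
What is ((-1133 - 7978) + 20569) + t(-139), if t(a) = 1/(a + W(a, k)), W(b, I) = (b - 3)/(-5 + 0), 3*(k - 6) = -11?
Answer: 6336269/553 ≈ 11458.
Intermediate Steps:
k = 7/3 (k = 6 + (⅓)*(-11) = 6 - 11/3 = 7/3 ≈ 2.3333)
W(b, I) = ⅗ - b/5 (W(b, I) = (-3 + b)/(-5) = (-3 + b)*(-⅕) = ⅗ - b/5)
t(a) = 1/(⅗ + 4*a/5) (t(a) = 1/(a + (⅗ - a/5)) = 1/(⅗ + 4*a/5))
((-1133 - 7978) + 20569) + t(-139) = ((-1133 - 7978) + 20569) + 5/(3 + 4*(-139)) = (-9111 + 20569) + 5/(3 - 556) = 11458 + 5/(-553) = 11458 + 5*(-1/553) = 11458 - 5/553 = 6336269/553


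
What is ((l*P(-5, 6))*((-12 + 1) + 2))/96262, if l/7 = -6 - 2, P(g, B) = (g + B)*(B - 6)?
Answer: 0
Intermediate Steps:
P(g, B) = (-6 + B)*(B + g) (P(g, B) = (B + g)*(-6 + B) = (-6 + B)*(B + g))
l = -56 (l = 7*(-6 - 2) = 7*(-8) = -56)
((l*P(-5, 6))*((-12 + 1) + 2))/96262 = ((-56*(6² - 6*6 - 6*(-5) + 6*(-5)))*((-12 + 1) + 2))/96262 = ((-56*(36 - 36 + 30 - 30))*(-11 + 2))*(1/96262) = (-56*0*(-9))*(1/96262) = (0*(-9))*(1/96262) = 0*(1/96262) = 0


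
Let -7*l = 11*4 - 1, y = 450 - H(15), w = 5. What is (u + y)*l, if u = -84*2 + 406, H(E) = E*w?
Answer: -26359/7 ≈ -3765.6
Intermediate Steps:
H(E) = 5*E (H(E) = E*5 = 5*E)
u = 238 (u = -168 + 406 = 238)
y = 375 (y = 450 - 5*15 = 450 - 1*75 = 450 - 75 = 375)
l = -43/7 (l = -(11*4 - 1)/7 = -(44 - 1)/7 = -⅐*43 = -43/7 ≈ -6.1429)
(u + y)*l = (238 + 375)*(-43/7) = 613*(-43/7) = -26359/7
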